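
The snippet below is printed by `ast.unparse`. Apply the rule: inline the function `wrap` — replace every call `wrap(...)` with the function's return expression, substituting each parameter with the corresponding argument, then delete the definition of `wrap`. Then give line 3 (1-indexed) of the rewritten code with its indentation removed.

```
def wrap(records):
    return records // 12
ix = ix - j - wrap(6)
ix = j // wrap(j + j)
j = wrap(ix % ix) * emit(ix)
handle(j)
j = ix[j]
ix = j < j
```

j = ix % ix // 12 * emit(ix)

Transformed code:
ix = ix - j - 6 // 12
ix = j // ((j + j) // 12)
j = ix % ix // 12 * emit(ix)
handle(j)
j = ix[j]
ix = j < j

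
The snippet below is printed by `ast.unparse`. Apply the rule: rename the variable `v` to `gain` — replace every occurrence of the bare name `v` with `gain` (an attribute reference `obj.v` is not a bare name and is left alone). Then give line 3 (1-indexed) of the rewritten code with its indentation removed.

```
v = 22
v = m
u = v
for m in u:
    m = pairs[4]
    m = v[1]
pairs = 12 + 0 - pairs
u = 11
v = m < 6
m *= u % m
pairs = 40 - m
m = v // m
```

u = gain

Transformed code:
gain = 22
gain = m
u = gain
for m in u:
    m = pairs[4]
    m = gain[1]
pairs = 12 + 0 - pairs
u = 11
gain = m < 6
m *= u % m
pairs = 40 - m
m = gain // m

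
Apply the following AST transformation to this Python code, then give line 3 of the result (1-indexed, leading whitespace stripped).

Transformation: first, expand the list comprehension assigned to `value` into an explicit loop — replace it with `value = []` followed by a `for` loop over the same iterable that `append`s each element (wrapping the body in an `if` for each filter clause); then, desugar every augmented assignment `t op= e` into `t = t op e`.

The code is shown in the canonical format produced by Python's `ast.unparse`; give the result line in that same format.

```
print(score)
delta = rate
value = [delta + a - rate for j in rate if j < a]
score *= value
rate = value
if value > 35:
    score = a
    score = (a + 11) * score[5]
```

Transformed code:
print(score)
delta = rate
value = []
for j in rate:
    if j < a:
        value.append(delta + a - rate)
score = score * value
rate = value
if value > 35:
    score = a
    score = (a + 11) * score[5]

value = []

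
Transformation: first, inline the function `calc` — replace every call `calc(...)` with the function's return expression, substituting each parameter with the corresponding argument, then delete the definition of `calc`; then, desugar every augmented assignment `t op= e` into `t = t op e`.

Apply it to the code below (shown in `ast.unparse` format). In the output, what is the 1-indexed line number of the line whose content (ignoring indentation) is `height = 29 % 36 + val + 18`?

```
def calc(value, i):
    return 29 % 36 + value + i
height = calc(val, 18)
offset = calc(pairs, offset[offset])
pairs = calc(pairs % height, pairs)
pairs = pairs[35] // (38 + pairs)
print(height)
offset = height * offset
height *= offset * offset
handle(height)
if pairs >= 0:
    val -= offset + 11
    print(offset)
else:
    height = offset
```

1

Transformed code:
height = 29 % 36 + val + 18
offset = 29 % 36 + pairs + offset[offset]
pairs = 29 % 36 + pairs % height + pairs
pairs = pairs[35] // (38 + pairs)
print(height)
offset = height * offset
height = height * (offset * offset)
handle(height)
if pairs >= 0:
    val = val - (offset + 11)
    print(offset)
else:
    height = offset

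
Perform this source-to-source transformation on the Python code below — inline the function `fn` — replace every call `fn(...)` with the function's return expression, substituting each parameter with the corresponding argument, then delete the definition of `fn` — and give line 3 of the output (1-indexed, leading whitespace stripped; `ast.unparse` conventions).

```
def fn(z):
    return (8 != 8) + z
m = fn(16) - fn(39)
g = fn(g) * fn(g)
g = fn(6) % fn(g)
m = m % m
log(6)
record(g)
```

g = ((8 != 8) + 6) % ((8 != 8) + g)

Transformed code:
m = (8 != 8) + 16 - ((8 != 8) + 39)
g = ((8 != 8) + g) * ((8 != 8) + g)
g = ((8 != 8) + 6) % ((8 != 8) + g)
m = m % m
log(6)
record(g)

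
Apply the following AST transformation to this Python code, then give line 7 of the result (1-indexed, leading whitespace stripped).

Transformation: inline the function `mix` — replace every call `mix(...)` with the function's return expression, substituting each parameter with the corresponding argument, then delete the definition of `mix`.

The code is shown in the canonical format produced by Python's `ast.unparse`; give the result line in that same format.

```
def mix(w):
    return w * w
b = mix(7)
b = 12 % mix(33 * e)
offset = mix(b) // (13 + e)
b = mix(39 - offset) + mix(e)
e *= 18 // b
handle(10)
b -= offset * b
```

Transformed code:
b = 7 * 7
b = 12 % (33 * e * (33 * e))
offset = b * b // (13 + e)
b = (39 - offset) * (39 - offset) + e * e
e *= 18 // b
handle(10)
b -= offset * b

b -= offset * b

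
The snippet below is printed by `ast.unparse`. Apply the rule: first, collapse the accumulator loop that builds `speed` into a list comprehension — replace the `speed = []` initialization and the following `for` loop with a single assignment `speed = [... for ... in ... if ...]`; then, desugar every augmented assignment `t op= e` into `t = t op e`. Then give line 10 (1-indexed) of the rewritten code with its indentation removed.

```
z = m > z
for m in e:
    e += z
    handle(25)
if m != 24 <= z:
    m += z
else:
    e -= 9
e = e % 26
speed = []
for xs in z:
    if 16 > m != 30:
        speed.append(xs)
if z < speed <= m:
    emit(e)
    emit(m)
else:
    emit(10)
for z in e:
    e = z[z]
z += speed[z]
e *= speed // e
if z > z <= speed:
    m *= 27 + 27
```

speed = [xs for xs in z if 16 > m != 30]

Transformed code:
z = m > z
for m in e:
    e = e + z
    handle(25)
if m != 24 <= z:
    m = m + z
else:
    e = e - 9
e = e % 26
speed = [xs for xs in z if 16 > m != 30]
if z < speed <= m:
    emit(e)
    emit(m)
else:
    emit(10)
for z in e:
    e = z[z]
z = z + speed[z]
e = e * (speed // e)
if z > z <= speed:
    m = m * (27 + 27)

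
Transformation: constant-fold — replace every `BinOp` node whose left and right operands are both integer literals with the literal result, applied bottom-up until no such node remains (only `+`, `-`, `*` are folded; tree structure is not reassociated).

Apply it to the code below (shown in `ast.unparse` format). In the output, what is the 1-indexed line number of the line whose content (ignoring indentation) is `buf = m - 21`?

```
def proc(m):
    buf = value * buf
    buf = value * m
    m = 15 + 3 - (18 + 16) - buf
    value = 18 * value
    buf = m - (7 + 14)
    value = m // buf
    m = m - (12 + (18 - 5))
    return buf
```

Transformed code:
def proc(m):
    buf = value * buf
    buf = value * m
    m = -16 - buf
    value = 18 * value
    buf = m - 21
    value = m // buf
    m = m - 25
    return buf

6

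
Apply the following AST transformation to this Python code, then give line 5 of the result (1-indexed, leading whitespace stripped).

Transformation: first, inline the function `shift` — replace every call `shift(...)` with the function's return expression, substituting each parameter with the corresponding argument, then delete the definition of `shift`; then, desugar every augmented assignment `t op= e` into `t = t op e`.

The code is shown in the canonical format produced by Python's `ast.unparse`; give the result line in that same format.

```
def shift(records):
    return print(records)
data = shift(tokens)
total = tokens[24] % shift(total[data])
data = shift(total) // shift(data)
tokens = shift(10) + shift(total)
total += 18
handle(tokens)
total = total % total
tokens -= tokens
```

total = total + 18

Transformed code:
data = print(tokens)
total = tokens[24] % print(total[data])
data = print(total) // print(data)
tokens = print(10) + print(total)
total = total + 18
handle(tokens)
total = total % total
tokens = tokens - tokens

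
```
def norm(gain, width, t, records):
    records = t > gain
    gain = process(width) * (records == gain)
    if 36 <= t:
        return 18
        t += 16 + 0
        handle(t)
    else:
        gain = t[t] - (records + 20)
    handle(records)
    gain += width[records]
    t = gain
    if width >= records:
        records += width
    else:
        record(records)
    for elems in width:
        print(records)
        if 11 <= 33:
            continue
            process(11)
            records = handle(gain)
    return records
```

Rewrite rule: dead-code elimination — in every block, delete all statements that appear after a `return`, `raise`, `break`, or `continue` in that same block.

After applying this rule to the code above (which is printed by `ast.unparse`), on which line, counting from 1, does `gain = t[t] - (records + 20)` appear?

7

Transformed code:
def norm(gain, width, t, records):
    records = t > gain
    gain = process(width) * (records == gain)
    if 36 <= t:
        return 18
    else:
        gain = t[t] - (records + 20)
    handle(records)
    gain += width[records]
    t = gain
    if width >= records:
        records += width
    else:
        record(records)
    for elems in width:
        print(records)
        if 11 <= 33:
            continue
    return records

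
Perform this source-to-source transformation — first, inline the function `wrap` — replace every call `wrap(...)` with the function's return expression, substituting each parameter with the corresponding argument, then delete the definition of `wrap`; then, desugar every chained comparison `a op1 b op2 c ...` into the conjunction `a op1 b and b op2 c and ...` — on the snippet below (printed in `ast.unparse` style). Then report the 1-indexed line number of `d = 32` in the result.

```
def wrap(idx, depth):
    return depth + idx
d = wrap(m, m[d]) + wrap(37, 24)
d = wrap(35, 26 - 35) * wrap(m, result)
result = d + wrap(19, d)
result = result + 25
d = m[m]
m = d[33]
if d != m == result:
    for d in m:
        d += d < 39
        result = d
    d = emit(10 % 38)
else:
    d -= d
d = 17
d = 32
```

Transformed code:
d = m[d] + m + (24 + 37)
d = (26 - 35 + 35) * (result + m)
result = d + (d + 19)
result = result + 25
d = m[m]
m = d[33]
if d != m and m == result:
    for d in m:
        d += d < 39
        result = d
    d = emit(10 % 38)
else:
    d -= d
d = 17
d = 32

15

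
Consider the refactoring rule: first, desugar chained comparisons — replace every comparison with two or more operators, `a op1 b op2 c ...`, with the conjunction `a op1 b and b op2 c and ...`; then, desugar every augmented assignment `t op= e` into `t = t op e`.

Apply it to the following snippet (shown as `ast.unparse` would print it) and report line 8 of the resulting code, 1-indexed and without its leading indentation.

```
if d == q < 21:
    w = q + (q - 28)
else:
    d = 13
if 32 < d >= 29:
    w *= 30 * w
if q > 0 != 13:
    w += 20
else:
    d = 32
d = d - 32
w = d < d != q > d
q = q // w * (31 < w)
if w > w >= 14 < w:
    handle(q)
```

Transformed code:
if d == q and q < 21:
    w = q + (q - 28)
else:
    d = 13
if 32 < d and d >= 29:
    w = w * (30 * w)
if q > 0 and 0 != 13:
    w = w + 20
else:
    d = 32
d = d - 32
w = d < d and d != q and (q > d)
q = q // w * (31 < w)
if w > w and w >= 14 and (14 < w):
    handle(q)

w = w + 20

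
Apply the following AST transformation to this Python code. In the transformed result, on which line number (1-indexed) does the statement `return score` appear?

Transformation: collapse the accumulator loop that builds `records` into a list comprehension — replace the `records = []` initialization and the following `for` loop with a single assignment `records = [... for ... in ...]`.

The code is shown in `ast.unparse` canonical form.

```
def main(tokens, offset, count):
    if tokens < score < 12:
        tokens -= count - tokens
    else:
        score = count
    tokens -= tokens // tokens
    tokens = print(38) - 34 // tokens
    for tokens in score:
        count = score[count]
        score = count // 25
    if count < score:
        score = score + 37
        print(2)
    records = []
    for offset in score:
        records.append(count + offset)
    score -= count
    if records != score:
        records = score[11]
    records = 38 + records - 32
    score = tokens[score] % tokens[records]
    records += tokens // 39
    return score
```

21

Transformed code:
def main(tokens, offset, count):
    if tokens < score < 12:
        tokens -= count - tokens
    else:
        score = count
    tokens -= tokens // tokens
    tokens = print(38) - 34 // tokens
    for tokens in score:
        count = score[count]
        score = count // 25
    if count < score:
        score = score + 37
        print(2)
    records = [count + offset for offset in score]
    score -= count
    if records != score:
        records = score[11]
    records = 38 + records - 32
    score = tokens[score] % tokens[records]
    records += tokens // 39
    return score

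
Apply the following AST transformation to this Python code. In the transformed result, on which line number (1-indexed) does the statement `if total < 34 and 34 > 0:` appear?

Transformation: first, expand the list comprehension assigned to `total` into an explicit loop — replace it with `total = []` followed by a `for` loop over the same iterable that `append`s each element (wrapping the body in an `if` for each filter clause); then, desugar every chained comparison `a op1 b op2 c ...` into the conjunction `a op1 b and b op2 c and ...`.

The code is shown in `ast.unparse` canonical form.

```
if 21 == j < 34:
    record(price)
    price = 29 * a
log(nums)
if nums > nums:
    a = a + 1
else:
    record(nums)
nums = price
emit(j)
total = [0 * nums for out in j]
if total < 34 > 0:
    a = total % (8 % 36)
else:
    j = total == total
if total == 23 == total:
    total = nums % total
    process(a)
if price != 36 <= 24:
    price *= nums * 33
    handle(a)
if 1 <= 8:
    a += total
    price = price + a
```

Transformed code:
if 21 == j and j < 34:
    record(price)
    price = 29 * a
log(nums)
if nums > nums:
    a = a + 1
else:
    record(nums)
nums = price
emit(j)
total = []
for out in j:
    total.append(0 * nums)
if total < 34 and 34 > 0:
    a = total % (8 % 36)
else:
    j = total == total
if total == 23 and 23 == total:
    total = nums % total
    process(a)
if price != 36 and 36 <= 24:
    price *= nums * 33
    handle(a)
if 1 <= 8:
    a += total
    price = price + a

14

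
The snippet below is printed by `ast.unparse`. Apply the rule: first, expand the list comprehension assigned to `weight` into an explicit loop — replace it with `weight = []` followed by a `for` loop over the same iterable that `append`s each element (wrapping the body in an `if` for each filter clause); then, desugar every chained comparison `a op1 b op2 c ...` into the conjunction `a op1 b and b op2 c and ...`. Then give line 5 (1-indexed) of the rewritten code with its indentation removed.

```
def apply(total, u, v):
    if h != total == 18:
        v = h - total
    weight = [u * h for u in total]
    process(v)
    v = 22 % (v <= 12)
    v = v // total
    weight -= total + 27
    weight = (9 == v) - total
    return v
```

Transformed code:
def apply(total, u, v):
    if h != total and total == 18:
        v = h - total
    weight = []
    for u in total:
        weight.append(u * h)
    process(v)
    v = 22 % (v <= 12)
    v = v // total
    weight -= total + 27
    weight = (9 == v) - total
    return v

for u in total:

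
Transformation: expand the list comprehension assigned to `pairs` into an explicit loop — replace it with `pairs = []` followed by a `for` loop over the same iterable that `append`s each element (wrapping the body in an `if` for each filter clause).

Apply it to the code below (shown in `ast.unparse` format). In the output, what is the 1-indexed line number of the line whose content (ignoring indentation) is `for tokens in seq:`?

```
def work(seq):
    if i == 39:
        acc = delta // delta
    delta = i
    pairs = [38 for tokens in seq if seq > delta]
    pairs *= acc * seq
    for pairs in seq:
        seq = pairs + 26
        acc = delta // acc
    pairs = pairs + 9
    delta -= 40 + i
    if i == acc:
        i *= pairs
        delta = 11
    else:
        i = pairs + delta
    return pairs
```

6

Transformed code:
def work(seq):
    if i == 39:
        acc = delta // delta
    delta = i
    pairs = []
    for tokens in seq:
        if seq > delta:
            pairs.append(38)
    pairs *= acc * seq
    for pairs in seq:
        seq = pairs + 26
        acc = delta // acc
    pairs = pairs + 9
    delta -= 40 + i
    if i == acc:
        i *= pairs
        delta = 11
    else:
        i = pairs + delta
    return pairs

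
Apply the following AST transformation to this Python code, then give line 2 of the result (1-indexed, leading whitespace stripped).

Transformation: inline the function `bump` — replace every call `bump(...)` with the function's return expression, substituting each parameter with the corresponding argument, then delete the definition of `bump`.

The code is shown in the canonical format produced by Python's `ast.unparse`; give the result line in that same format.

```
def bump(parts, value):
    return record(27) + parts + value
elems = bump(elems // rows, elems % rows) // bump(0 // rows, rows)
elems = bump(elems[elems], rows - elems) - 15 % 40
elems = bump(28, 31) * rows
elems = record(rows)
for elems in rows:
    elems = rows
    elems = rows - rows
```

Transformed code:
elems = (record(27) + elems // rows + elems % rows) // (record(27) + 0 // rows + rows)
elems = record(27) + elems[elems] + (rows - elems) - 15 % 40
elems = (record(27) + 28 + 31) * rows
elems = record(rows)
for elems in rows:
    elems = rows
    elems = rows - rows

elems = record(27) + elems[elems] + (rows - elems) - 15 % 40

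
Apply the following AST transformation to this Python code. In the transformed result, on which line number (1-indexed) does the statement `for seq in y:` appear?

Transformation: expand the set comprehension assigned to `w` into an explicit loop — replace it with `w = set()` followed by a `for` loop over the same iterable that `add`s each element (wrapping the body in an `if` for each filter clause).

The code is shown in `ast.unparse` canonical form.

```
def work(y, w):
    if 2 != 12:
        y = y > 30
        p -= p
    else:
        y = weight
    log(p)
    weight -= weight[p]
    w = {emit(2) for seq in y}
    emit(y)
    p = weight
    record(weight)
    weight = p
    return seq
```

Transformed code:
def work(y, w):
    if 2 != 12:
        y = y > 30
        p -= p
    else:
        y = weight
    log(p)
    weight -= weight[p]
    w = set()
    for seq in y:
        w.add(emit(2))
    emit(y)
    p = weight
    record(weight)
    weight = p
    return seq

10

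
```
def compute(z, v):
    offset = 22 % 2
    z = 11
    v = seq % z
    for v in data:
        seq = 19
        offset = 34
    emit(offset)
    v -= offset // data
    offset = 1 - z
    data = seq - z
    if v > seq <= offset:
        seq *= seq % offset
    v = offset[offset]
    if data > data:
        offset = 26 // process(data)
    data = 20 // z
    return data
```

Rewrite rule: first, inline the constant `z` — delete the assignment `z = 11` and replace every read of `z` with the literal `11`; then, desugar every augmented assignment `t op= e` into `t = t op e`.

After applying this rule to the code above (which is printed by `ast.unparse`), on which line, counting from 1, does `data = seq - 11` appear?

10

Transformed code:
def compute(z, v):
    offset = 22 % 2
    v = seq % 11
    for v in data:
        seq = 19
        offset = 34
    emit(offset)
    v = v - offset // data
    offset = 1 - 11
    data = seq - 11
    if v > seq <= offset:
        seq = seq * (seq % offset)
    v = offset[offset]
    if data > data:
        offset = 26 // process(data)
    data = 20 // 11
    return data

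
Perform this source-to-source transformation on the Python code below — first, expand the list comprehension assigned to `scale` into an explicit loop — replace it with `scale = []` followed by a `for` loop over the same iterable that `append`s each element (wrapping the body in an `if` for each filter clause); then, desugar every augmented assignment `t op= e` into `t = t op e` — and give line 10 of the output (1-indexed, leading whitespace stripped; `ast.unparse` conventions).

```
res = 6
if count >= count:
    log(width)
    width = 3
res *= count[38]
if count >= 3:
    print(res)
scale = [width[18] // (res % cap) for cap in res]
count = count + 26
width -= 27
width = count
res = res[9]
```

scale.append(width[18] // (res % cap))

Transformed code:
res = 6
if count >= count:
    log(width)
    width = 3
res = res * count[38]
if count >= 3:
    print(res)
scale = []
for cap in res:
    scale.append(width[18] // (res % cap))
count = count + 26
width = width - 27
width = count
res = res[9]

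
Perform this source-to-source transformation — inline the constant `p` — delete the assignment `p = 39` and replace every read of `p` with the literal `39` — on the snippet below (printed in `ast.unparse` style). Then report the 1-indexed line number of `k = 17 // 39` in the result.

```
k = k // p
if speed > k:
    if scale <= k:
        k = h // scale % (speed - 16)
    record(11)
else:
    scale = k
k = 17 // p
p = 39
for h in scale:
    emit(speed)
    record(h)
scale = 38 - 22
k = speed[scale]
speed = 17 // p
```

Transformed code:
k = k // 39
if speed > k:
    if scale <= k:
        k = h // scale % (speed - 16)
    record(11)
else:
    scale = k
k = 17 // 39
for h in scale:
    emit(speed)
    record(h)
scale = 38 - 22
k = speed[scale]
speed = 17 // 39

8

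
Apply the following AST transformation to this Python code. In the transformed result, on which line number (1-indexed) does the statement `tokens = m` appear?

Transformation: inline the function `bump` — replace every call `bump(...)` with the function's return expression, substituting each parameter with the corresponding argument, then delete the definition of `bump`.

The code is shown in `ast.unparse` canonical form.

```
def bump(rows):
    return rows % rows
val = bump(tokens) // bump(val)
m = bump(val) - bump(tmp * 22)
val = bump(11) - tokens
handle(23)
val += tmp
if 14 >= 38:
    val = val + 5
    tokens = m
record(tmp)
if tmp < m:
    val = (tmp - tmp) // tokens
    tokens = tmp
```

Transformed code:
val = tokens % tokens // (val % val)
m = val % val - tmp * 22 % (tmp * 22)
val = 11 % 11 - tokens
handle(23)
val += tmp
if 14 >= 38:
    val = val + 5
    tokens = m
record(tmp)
if tmp < m:
    val = (tmp - tmp) // tokens
    tokens = tmp

8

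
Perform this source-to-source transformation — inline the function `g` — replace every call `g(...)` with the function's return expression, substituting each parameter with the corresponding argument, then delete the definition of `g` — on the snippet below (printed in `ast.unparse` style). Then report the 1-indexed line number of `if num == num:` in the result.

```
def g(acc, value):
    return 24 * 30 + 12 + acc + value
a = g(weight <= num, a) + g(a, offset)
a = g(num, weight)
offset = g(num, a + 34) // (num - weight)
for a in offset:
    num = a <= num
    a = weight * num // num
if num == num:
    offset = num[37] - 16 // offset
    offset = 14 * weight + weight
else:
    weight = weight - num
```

Transformed code:
a = 24 * 30 + 12 + (weight <= num) + a + (24 * 30 + 12 + a + offset)
a = 24 * 30 + 12 + num + weight
offset = (24 * 30 + 12 + num + (a + 34)) // (num - weight)
for a in offset:
    num = a <= num
    a = weight * num // num
if num == num:
    offset = num[37] - 16 // offset
    offset = 14 * weight + weight
else:
    weight = weight - num

7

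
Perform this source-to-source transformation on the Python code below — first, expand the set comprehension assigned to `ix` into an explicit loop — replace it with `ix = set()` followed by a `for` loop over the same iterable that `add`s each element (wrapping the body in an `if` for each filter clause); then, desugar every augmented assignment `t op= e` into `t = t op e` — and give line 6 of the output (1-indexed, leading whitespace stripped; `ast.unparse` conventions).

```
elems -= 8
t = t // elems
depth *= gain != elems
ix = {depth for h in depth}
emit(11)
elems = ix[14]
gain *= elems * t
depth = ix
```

ix.add(depth)

Transformed code:
elems = elems - 8
t = t // elems
depth = depth * (gain != elems)
ix = set()
for h in depth:
    ix.add(depth)
emit(11)
elems = ix[14]
gain = gain * (elems * t)
depth = ix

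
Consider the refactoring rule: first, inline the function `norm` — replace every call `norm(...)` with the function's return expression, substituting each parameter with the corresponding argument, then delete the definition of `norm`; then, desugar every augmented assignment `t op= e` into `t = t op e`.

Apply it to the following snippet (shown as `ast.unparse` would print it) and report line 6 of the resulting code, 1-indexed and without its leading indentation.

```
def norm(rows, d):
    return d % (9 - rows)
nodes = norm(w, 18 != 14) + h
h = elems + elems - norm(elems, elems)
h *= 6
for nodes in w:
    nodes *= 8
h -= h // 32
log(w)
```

Transformed code:
nodes = (18 != 14) % (9 - w) + h
h = elems + elems - elems % (9 - elems)
h = h * 6
for nodes in w:
    nodes = nodes * 8
h = h - h // 32
log(w)

h = h - h // 32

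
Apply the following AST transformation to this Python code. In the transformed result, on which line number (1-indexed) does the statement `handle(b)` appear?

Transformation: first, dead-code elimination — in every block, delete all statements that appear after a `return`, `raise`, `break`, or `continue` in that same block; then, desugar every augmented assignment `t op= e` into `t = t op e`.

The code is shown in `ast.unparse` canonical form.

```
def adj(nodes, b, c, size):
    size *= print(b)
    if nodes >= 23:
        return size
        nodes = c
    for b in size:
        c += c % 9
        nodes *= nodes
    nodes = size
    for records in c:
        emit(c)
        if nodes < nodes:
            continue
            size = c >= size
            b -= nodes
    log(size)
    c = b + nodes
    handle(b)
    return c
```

15

Transformed code:
def adj(nodes, b, c, size):
    size = size * print(b)
    if nodes >= 23:
        return size
    for b in size:
        c = c + c % 9
        nodes = nodes * nodes
    nodes = size
    for records in c:
        emit(c)
        if nodes < nodes:
            continue
    log(size)
    c = b + nodes
    handle(b)
    return c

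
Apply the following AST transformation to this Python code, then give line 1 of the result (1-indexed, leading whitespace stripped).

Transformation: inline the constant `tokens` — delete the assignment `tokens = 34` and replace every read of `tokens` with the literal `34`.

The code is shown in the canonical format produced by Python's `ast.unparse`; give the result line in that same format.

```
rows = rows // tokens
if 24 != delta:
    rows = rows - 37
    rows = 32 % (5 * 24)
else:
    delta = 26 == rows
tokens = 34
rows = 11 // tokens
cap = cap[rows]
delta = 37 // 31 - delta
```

rows = rows // 34

Transformed code:
rows = rows // 34
if 24 != delta:
    rows = rows - 37
    rows = 32 % (5 * 24)
else:
    delta = 26 == rows
rows = 11 // 34
cap = cap[rows]
delta = 37 // 31 - delta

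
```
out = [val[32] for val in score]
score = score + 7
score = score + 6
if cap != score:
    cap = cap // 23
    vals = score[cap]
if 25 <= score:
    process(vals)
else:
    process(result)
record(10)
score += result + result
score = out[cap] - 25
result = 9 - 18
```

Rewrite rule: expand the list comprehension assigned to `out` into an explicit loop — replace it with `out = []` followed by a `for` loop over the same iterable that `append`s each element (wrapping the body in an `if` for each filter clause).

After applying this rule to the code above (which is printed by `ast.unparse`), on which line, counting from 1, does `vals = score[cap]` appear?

8

Transformed code:
out = []
for val in score:
    out.append(val[32])
score = score + 7
score = score + 6
if cap != score:
    cap = cap // 23
    vals = score[cap]
if 25 <= score:
    process(vals)
else:
    process(result)
record(10)
score += result + result
score = out[cap] - 25
result = 9 - 18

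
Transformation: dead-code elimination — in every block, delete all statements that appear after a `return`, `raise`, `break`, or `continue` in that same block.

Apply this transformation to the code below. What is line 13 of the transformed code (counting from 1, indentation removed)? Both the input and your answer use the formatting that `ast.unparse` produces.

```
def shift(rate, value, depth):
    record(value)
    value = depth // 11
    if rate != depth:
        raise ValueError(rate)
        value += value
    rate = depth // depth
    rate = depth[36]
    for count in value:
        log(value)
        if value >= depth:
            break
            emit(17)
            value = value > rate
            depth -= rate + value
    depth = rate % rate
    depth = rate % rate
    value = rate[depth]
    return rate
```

Transformed code:
def shift(rate, value, depth):
    record(value)
    value = depth // 11
    if rate != depth:
        raise ValueError(rate)
    rate = depth // depth
    rate = depth[36]
    for count in value:
        log(value)
        if value >= depth:
            break
    depth = rate % rate
    depth = rate % rate
    value = rate[depth]
    return rate

depth = rate % rate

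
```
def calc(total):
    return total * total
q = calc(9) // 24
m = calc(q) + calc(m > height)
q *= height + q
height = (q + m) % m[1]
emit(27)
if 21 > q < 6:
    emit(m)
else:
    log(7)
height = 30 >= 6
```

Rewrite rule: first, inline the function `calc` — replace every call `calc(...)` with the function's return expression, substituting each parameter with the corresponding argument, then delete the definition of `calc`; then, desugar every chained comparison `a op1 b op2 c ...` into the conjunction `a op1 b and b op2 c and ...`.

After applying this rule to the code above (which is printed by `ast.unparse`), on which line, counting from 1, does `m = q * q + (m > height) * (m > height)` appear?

Transformed code:
q = 9 * 9 // 24
m = q * q + (m > height) * (m > height)
q *= height + q
height = (q + m) % m[1]
emit(27)
if 21 > q and q < 6:
    emit(m)
else:
    log(7)
height = 30 >= 6

2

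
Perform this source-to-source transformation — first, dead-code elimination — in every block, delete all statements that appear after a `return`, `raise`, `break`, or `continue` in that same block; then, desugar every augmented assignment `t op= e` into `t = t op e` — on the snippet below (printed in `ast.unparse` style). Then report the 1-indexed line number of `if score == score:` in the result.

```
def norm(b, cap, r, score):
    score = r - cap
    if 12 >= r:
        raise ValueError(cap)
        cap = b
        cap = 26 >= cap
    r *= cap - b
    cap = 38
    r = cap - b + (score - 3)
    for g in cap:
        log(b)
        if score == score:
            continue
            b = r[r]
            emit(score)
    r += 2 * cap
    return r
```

10

Transformed code:
def norm(b, cap, r, score):
    score = r - cap
    if 12 >= r:
        raise ValueError(cap)
    r = r * (cap - b)
    cap = 38
    r = cap - b + (score - 3)
    for g in cap:
        log(b)
        if score == score:
            continue
    r = r + 2 * cap
    return r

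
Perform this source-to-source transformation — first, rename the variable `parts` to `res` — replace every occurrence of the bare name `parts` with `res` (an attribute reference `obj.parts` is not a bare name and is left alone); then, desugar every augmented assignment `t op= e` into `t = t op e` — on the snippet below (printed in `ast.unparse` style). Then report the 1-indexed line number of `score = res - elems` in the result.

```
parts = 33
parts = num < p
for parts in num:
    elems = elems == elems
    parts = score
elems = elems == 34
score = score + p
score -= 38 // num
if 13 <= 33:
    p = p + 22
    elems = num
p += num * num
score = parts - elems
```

Transformed code:
res = 33
res = num < p
for res in num:
    elems = elems == elems
    res = score
elems = elems == 34
score = score + p
score = score - 38 // num
if 13 <= 33:
    p = p + 22
    elems = num
p = p + num * num
score = res - elems

13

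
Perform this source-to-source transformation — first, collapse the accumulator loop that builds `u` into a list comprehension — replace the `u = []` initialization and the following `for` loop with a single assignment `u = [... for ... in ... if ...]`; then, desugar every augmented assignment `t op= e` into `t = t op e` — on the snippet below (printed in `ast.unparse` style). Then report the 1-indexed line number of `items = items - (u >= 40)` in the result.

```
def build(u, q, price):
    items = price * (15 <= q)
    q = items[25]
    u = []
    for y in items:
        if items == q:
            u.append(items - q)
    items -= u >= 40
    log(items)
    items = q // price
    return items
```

5

Transformed code:
def build(u, q, price):
    items = price * (15 <= q)
    q = items[25]
    u = [items - q for y in items if items == q]
    items = items - (u >= 40)
    log(items)
    items = q // price
    return items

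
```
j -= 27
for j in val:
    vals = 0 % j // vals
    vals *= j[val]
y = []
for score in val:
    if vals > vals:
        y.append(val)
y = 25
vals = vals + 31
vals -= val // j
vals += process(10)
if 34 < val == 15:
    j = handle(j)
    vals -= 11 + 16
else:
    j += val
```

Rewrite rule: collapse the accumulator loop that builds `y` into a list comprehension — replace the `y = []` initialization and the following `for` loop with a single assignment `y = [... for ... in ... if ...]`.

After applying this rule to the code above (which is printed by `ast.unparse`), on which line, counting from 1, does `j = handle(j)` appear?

Transformed code:
j -= 27
for j in val:
    vals = 0 % j // vals
    vals *= j[val]
y = [val for score in val if vals > vals]
y = 25
vals = vals + 31
vals -= val // j
vals += process(10)
if 34 < val == 15:
    j = handle(j)
    vals -= 11 + 16
else:
    j += val

11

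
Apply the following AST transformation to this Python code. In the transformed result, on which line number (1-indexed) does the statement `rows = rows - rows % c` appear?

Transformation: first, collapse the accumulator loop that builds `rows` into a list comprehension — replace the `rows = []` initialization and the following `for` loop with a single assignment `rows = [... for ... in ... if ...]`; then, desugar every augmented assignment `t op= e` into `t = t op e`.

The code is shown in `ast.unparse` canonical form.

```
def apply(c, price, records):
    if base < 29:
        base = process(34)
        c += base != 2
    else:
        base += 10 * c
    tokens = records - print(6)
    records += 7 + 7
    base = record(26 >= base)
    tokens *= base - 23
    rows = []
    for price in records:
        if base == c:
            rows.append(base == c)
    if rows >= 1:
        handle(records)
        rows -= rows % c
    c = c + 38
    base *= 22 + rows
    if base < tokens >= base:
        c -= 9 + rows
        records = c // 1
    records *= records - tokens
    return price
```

Transformed code:
def apply(c, price, records):
    if base < 29:
        base = process(34)
        c = c + (base != 2)
    else:
        base = base + 10 * c
    tokens = records - print(6)
    records = records + (7 + 7)
    base = record(26 >= base)
    tokens = tokens * (base - 23)
    rows = [base == c for price in records if base == c]
    if rows >= 1:
        handle(records)
        rows = rows - rows % c
    c = c + 38
    base = base * (22 + rows)
    if base < tokens >= base:
        c = c - (9 + rows)
        records = c // 1
    records = records * (records - tokens)
    return price

14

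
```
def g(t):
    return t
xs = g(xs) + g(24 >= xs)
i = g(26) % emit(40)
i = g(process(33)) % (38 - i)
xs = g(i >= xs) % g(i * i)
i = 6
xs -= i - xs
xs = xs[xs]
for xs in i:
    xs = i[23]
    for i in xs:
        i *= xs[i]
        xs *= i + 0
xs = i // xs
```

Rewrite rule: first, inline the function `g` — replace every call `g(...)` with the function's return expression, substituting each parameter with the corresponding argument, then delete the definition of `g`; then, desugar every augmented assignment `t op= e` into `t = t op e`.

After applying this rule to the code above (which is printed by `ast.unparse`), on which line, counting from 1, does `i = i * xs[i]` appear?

Transformed code:
xs = xs + (24 >= xs)
i = 26 % emit(40)
i = process(33) % (38 - i)
xs = (i >= xs) % (i * i)
i = 6
xs = xs - (i - xs)
xs = xs[xs]
for xs in i:
    xs = i[23]
    for i in xs:
        i = i * xs[i]
        xs = xs * (i + 0)
xs = i // xs

11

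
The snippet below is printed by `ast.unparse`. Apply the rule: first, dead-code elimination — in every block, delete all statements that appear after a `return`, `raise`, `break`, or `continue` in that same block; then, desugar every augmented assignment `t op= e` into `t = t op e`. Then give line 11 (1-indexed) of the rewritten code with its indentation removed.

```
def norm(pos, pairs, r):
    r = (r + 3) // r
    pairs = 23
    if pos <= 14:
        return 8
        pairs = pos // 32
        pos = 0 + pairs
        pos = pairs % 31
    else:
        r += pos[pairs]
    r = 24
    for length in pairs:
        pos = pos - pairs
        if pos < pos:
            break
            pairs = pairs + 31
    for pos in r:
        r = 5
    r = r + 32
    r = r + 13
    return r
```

if pos < pos:

Transformed code:
def norm(pos, pairs, r):
    r = (r + 3) // r
    pairs = 23
    if pos <= 14:
        return 8
    else:
        r = r + pos[pairs]
    r = 24
    for length in pairs:
        pos = pos - pairs
        if pos < pos:
            break
    for pos in r:
        r = 5
    r = r + 32
    r = r + 13
    return r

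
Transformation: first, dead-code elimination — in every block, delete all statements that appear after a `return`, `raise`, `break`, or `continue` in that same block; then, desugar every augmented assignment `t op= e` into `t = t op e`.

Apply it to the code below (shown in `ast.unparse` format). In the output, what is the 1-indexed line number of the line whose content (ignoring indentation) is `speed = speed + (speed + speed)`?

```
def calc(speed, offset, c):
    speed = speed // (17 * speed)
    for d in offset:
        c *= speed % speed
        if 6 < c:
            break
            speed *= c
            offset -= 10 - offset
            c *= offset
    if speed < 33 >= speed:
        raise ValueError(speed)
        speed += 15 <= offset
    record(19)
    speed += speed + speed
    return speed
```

10

Transformed code:
def calc(speed, offset, c):
    speed = speed // (17 * speed)
    for d in offset:
        c = c * (speed % speed)
        if 6 < c:
            break
    if speed < 33 >= speed:
        raise ValueError(speed)
    record(19)
    speed = speed + (speed + speed)
    return speed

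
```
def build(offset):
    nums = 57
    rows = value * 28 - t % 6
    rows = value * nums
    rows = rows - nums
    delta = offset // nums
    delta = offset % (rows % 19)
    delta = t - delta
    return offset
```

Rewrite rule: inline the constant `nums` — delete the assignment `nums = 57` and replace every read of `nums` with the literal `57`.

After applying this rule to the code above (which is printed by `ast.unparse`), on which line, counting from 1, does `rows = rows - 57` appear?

4

Transformed code:
def build(offset):
    rows = value * 28 - t % 6
    rows = value * 57
    rows = rows - 57
    delta = offset // 57
    delta = offset % (rows % 19)
    delta = t - delta
    return offset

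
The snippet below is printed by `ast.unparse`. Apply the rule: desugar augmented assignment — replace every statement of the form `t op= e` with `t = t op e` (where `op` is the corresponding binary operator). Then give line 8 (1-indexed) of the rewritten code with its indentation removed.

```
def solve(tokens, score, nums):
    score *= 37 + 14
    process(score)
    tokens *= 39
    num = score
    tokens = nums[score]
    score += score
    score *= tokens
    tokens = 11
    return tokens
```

Transformed code:
def solve(tokens, score, nums):
    score = score * (37 + 14)
    process(score)
    tokens = tokens * 39
    num = score
    tokens = nums[score]
    score = score + score
    score = score * tokens
    tokens = 11
    return tokens

score = score * tokens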